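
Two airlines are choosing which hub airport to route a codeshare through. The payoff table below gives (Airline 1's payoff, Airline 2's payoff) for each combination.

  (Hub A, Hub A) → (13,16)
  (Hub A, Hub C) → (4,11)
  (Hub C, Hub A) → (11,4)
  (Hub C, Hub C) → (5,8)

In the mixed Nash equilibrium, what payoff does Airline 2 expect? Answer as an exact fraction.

Airline 1 mixes with probability p on Hub A, chosen so Airline 2 is indifferent: 16p + 4(1−p) = 11p + 8(1−p) gives p = 4/9.
Airline 2's expected payoff is 16·4/9 + 4·5/9 = 28/3.

28/3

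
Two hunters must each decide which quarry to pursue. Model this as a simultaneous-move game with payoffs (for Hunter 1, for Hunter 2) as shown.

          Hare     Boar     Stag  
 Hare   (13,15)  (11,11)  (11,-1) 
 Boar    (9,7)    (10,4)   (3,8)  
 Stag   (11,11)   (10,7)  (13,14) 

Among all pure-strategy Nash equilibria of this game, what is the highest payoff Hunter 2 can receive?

Both Hare is a pure NE (Hunter 1: 13 ≥ 11; Hunter 2: 15 ≥ 11). Hunter 2 gets 15.
Both Stag is a pure NE (Hunter 1: 13 ≥ 11; Hunter 2: 14 ≥ 11). Hunter 2 gets 14.
Every other cell has a profitable deviation for at least one player. Highest of {15, 14} is 15.

15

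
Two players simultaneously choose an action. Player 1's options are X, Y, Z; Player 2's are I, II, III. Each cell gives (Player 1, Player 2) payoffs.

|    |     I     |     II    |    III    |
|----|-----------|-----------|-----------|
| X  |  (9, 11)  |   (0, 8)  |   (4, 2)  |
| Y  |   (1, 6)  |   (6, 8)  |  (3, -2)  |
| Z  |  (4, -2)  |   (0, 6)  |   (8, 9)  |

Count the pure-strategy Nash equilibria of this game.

3

(X, I): Player 1 gets 9 (best alternative 4); Player 2 gets 11 (best alternative 8). Neither deviates — NE.
(Y, II): Player 1 gets 6 (best alternative 0); Player 2 gets 8 (best alternative 6). Neither deviates — NE.
(Z, III): Player 1 gets 8 (best alternative 4); Player 2 gets 9 (best alternative 6). Neither deviates — NE.
(Y, III) is not a NE: Player 1 would switch to Z (8 > 3).
No other cell survives both best-response checks, so there are 3 pure NE.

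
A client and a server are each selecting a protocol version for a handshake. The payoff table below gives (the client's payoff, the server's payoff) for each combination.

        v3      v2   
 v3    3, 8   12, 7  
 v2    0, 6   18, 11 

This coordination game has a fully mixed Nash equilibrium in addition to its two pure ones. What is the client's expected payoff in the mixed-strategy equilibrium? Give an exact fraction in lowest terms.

6

The server mixes with probability q on v3, chosen so the client is indifferent: 3q + 12(1−q) = 0q + 18(1−q) gives q = 2/3.
The client's expected payoff (from either row, since indifferent) is 3·2/3 + 12·1/3 = 6.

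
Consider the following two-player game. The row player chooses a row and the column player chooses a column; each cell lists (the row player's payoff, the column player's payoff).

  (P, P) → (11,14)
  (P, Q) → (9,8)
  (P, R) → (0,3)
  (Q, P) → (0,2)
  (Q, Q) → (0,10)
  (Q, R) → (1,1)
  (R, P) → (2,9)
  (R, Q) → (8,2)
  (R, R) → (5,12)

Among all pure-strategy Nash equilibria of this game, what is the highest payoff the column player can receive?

Both P is a pure NE (the row player: 11 ≥ 2; the column player: 14 ≥ 8). The column player gets 14.
Both R is a pure NE (the row player: 5 ≥ 1; the column player: 12 ≥ 9). The column player gets 12.
Every other cell has a profitable deviation for at least one player. Highest of {14, 12} is 14.

14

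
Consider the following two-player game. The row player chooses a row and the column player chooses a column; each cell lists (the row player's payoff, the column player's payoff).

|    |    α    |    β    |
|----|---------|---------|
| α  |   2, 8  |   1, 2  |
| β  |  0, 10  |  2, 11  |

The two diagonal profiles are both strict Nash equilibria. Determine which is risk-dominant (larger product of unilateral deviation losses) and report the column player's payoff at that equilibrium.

At both α: the row player loses 2 − 0 = 2 by deviating; the column player loses 8 − 2 = 6. Product = 2·6 = 12.
At both β: the row player loses 2 − 1 = 1 by deviating; the column player loses 11 − 10 = 1. Product = 1·1 = 1.
12 > 1, so both α is risk-dominant. The column player's payoff there is 8.

8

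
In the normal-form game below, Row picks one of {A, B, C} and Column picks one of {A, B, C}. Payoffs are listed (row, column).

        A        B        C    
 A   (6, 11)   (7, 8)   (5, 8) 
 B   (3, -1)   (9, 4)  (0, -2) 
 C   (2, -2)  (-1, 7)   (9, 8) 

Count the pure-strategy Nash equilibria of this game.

Both A: Row gets 6 (best alternative 3); Column gets 11 (best alternative 8). Neither deviates — NE.
Both B: Row gets 9 (best alternative 7); Column gets 4 (best alternative -1). Neither deviates — NE.
Both C: Row gets 9 (best alternative 5); Column gets 8 (best alternative 7). Neither deviates — NE.
(B, A) is not a NE: Row would switch to A (6 > 3).
No other cell survives both best-response checks, so there are 3 pure NE.

3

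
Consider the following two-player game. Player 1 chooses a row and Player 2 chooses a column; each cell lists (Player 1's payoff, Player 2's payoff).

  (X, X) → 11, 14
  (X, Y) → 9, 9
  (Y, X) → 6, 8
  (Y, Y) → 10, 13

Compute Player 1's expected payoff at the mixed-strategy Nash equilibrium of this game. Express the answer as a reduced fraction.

Player 2 mixes with probability q on X, chosen so Player 1 is indifferent: 11q + 9(1−q) = 6q + 10(1−q) gives q = 1/6.
Player 1's expected payoff (from either row, since indifferent) is 11·1/6 + 9·5/6 = 28/3.

28/3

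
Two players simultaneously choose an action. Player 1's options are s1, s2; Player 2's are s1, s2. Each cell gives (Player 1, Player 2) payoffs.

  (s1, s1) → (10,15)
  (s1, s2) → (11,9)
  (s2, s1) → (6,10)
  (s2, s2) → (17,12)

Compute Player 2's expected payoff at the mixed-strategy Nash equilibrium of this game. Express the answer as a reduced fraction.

45/4

Player 1 mixes with probability p on s1, chosen so Player 2 is indifferent: 15p + 10(1−p) = 9p + 12(1−p) gives p = 1/4.
Player 2's expected payoff is 15·1/4 + 10·3/4 = 45/4.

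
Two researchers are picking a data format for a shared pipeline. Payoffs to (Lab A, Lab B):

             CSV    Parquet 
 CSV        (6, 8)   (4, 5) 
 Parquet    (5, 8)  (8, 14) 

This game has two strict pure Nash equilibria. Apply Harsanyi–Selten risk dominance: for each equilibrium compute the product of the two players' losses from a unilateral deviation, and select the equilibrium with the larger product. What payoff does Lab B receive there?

At both CSV: Lab A loses 6 − 5 = 1 by deviating; Lab B loses 8 − 5 = 3. Product = 1·3 = 3.
At both Parquet: Lab A loses 8 − 4 = 4 by deviating; Lab B loses 14 − 8 = 6. Product = 4·6 = 24.
24 > 3, so both Parquet is risk-dominant. Lab B's payoff there is 14.

14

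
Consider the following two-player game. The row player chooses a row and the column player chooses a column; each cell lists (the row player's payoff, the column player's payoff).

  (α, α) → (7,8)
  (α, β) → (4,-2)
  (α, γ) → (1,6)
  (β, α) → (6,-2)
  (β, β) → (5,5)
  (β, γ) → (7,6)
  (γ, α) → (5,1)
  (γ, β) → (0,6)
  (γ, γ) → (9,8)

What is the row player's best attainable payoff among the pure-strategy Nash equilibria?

9

Both α is a pure NE (the row player: 7 ≥ 6; the column player: 8 ≥ 6). The row player gets 7.
Both γ is a pure NE (the row player: 9 ≥ 7; the column player: 8 ≥ 6). The row player gets 9.
Every other cell has a profitable deviation for at least one player. Highest of {7, 9} is 9.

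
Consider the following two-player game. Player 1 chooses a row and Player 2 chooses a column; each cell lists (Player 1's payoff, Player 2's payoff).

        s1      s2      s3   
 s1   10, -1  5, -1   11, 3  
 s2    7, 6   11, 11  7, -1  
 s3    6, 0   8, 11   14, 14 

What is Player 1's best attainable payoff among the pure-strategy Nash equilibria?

14

Both s2 is a pure NE (Player 1: 11 ≥ 8; Player 2: 11 ≥ 6). Player 1 gets 11.
Both s3 is a pure NE (Player 1: 14 ≥ 11; Player 2: 14 ≥ 11). Player 1 gets 14.
Every other cell has a profitable deviation for at least one player. Highest of {11, 14} is 14.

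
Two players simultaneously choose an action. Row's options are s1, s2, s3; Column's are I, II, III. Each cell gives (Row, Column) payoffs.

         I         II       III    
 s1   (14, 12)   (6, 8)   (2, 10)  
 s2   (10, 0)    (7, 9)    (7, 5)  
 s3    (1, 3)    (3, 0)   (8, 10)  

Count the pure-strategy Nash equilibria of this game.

3

(s1, I): Row gets 14 (best alternative 10); Column gets 12 (best alternative 10). Neither deviates — NE.
(s2, II): Row gets 7 (best alternative 6); Column gets 9 (best alternative 5). Neither deviates — NE.
(s3, III): Row gets 8 (best alternative 7); Column gets 10 (best alternative 3). Neither deviates — NE.
(s2, III) is not a NE: Row would switch to s3 (8 > 7).
No other cell survives both best-response checks, so there are 3 pure NE.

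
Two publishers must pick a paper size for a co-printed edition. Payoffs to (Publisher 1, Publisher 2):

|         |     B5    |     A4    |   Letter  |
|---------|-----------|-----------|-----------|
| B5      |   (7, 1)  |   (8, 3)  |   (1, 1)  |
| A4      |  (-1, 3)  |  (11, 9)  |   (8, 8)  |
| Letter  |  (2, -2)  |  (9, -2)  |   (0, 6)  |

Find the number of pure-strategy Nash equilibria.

1

Both A4: Publisher 1 gets 11 (best alternative 9); Publisher 2 gets 9 (best alternative 8). Neither deviates — NE.
Both B5 is not a NE: Publisher 2 would switch to A4 (3 > 1).
No other cell survives both best-response checks, so there is 1 pure NE.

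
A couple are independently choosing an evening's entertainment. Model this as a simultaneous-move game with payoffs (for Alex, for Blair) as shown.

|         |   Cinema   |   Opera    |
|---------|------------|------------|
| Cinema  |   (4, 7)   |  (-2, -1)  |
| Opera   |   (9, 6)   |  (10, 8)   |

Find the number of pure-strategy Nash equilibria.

1

Both Opera: Alex gets 10 (best alternative -2); Blair gets 8 (best alternative 6). Neither deviates — NE.
Both Cinema is not a NE: Alex would switch to Opera (9 > 4).
No other cell survives both best-response checks, so there is 1 pure NE.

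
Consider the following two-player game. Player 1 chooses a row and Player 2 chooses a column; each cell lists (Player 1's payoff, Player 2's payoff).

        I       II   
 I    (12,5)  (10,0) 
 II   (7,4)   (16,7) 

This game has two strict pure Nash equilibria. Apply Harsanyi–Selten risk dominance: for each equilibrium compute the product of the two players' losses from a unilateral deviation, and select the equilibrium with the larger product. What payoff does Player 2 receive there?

At both I: Player 1 loses 12 − 7 = 5 by deviating; Player 2 loses 5 − 0 = 5. Product = 5·5 = 25.
At both II: Player 1 loses 16 − 10 = 6 by deviating; Player 2 loses 7 − 4 = 3. Product = 6·3 = 18.
25 > 18, so both I is risk-dominant. Player 2's payoff there is 5.

5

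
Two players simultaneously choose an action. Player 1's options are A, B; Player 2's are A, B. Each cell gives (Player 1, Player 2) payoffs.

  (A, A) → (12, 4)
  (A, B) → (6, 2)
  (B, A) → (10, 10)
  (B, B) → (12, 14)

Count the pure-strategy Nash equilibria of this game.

2

Both A: Player 1 gets 12 (best alternative 10); Player 2 gets 4 (best alternative 2). Neither deviates — NE.
Both B: Player 1 gets 12 (best alternative 6); Player 2 gets 14 (best alternative 10). Neither deviates — NE.
(A, B) is not a NE: Player 1 would switch to B (12 > 6).
No other cell survives both best-response checks, so there are 2 pure NE.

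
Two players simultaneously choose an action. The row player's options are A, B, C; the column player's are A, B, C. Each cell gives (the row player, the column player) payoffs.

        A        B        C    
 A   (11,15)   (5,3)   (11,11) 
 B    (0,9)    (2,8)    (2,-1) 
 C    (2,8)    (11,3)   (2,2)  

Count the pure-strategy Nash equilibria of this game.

1

Both A: the row player gets 11 (best alternative 2); the column player gets 15 (best alternative 11). Neither deviates — NE.
Both B is not a NE: the row player would switch to C (11 > 2).
No other cell survives both best-response checks, so there is 1 pure NE.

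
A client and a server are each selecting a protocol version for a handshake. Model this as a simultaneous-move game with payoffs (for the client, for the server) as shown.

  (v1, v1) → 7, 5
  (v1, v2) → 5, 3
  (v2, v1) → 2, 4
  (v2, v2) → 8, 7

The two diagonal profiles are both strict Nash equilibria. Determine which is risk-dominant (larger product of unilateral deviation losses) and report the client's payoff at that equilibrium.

7

At both v1: the client loses 7 − 2 = 5 by deviating; the server loses 5 − 3 = 2. Product = 5·2 = 10.
At both v2: the client loses 8 − 5 = 3 by deviating; the server loses 7 − 4 = 3. Product = 3·3 = 9.
10 > 9, so both v1 is risk-dominant. The client's payoff there is 7.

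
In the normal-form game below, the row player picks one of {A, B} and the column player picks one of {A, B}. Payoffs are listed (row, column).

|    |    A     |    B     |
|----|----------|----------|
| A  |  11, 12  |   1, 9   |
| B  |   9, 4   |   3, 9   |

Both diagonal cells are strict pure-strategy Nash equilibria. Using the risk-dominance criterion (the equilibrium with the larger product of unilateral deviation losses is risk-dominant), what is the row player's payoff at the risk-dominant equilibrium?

At both A: the row player loses 11 − 9 = 2 by deviating; the column player loses 12 − 9 = 3. Product = 2·3 = 6.
At both B: the row player loses 3 − 1 = 2 by deviating; the column player loses 9 − 4 = 5. Product = 2·5 = 10.
10 > 6, so both B is risk-dominant. The row player's payoff there is 3.

3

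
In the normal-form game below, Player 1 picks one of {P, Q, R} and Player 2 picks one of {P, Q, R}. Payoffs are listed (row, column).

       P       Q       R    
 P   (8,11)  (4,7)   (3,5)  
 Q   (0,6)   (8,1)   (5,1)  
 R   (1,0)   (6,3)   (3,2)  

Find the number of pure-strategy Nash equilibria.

Both P: Player 1 gets 8 (best alternative 1); Player 2 gets 11 (best alternative 7). Neither deviates — NE.
Both Q is not a NE: Player 2 would switch to P (6 > 1).
No other cell survives both best-response checks, so there is 1 pure NE.

1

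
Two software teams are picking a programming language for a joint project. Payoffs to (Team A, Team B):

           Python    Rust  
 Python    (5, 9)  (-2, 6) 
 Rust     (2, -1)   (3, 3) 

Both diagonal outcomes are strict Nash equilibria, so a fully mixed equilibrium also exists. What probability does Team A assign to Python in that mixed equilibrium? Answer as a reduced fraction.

Team A's mix p on Python must make Team B indifferent between Python and Rust.
Team B's payoff from Python: 9p + (-1)(1−p). From Rust: 6p + 3(1−p).
Set equal: 3p = 4(1−p) → p = 4/7.

4/7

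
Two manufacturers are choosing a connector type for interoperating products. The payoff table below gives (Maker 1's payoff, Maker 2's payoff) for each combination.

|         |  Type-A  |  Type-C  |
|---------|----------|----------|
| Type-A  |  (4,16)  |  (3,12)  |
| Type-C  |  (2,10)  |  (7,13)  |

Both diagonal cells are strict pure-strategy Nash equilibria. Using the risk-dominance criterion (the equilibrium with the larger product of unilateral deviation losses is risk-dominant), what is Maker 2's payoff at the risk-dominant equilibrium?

13

At both Type-A: Maker 1 loses 4 − 2 = 2 by deviating; Maker 2 loses 16 − 12 = 4. Product = 2·4 = 8.
At both Type-C: Maker 1 loses 7 − 3 = 4 by deviating; Maker 2 loses 13 − 10 = 3. Product = 4·3 = 12.
12 > 8, so both Type-C is risk-dominant. Maker 2's payoff there is 13.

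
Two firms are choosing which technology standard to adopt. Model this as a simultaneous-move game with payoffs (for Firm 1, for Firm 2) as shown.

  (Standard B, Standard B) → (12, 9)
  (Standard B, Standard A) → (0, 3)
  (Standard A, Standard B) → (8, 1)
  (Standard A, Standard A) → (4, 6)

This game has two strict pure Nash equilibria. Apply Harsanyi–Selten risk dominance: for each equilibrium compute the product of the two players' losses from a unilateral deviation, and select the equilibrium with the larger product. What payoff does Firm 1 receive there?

12

At both Standard B: Firm 1 loses 12 − 8 = 4 by deviating; Firm 2 loses 9 − 3 = 6. Product = 4·6 = 24.
At both Standard A: Firm 1 loses 4 − 0 = 4 by deviating; Firm 2 loses 6 − 1 = 5. Product = 4·5 = 20.
24 > 20, so both Standard B is risk-dominant. Firm 1's payoff there is 12.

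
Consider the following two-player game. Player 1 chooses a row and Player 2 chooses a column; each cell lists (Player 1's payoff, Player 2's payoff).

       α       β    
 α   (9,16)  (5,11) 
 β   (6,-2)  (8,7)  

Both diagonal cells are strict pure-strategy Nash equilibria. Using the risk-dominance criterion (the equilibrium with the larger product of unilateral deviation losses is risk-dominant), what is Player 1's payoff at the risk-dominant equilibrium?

8

At both α: Player 1 loses 9 − 6 = 3 by deviating; Player 2 loses 16 − 11 = 5. Product = 3·5 = 15.
At both β: Player 1 loses 8 − 5 = 3 by deviating; Player 2 loses 7 − (-2) = 9. Product = 3·9 = 27.
27 > 15, so both β is risk-dominant. Player 1's payoff there is 8.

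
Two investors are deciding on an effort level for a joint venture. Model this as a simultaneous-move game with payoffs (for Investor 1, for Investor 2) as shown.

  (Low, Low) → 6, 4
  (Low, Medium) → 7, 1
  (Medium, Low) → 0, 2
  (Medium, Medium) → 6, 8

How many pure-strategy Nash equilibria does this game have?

1

Both Low: Investor 1 gets 6 (best alternative 0); Investor 2 gets 4 (best alternative 1). Neither deviates — NE.
Both Medium is not a NE: Investor 1 would switch to Low (7 > 6).
No other cell survives both best-response checks, so there is 1 pure NE.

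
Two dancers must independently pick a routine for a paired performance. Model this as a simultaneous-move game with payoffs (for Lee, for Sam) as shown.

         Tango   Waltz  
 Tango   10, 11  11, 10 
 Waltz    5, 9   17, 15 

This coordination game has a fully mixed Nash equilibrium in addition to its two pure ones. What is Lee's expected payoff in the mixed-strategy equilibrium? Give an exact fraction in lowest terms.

115/11

Sam mixes with probability q on Tango, chosen so Lee is indifferent: 10q + 11(1−q) = 5q + 17(1−q) gives q = 6/11.
Lee's expected payoff (from either row, since indifferent) is 10·6/11 + 11·5/11 = 115/11.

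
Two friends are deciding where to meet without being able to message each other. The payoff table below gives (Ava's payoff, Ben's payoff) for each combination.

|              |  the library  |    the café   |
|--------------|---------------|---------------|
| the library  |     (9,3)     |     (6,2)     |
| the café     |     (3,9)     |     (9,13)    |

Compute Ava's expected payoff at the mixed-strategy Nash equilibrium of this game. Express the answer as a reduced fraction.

7

Ben mixes with probability q on the library, chosen so Ava is indifferent: 9q + 6(1−q) = 3q + 9(1−q) gives q = 1/3.
Ava's expected payoff (from either row, since indifferent) is 9·1/3 + 6·2/3 = 7.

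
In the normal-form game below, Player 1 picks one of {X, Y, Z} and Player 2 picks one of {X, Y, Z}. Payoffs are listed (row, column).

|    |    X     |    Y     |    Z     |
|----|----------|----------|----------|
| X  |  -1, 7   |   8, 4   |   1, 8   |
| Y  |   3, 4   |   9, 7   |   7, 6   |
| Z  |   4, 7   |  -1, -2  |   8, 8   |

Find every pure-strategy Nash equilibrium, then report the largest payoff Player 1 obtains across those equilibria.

9

Both Y is a pure NE (Player 1: 9 ≥ 8; Player 2: 7 ≥ 6). Player 1 gets 9.
Both Z is a pure NE (Player 1: 8 ≥ 7; Player 2: 8 ≥ 7). Player 1 gets 8.
Every other cell has a profitable deviation for at least one player. Highest of {9, 8} is 9.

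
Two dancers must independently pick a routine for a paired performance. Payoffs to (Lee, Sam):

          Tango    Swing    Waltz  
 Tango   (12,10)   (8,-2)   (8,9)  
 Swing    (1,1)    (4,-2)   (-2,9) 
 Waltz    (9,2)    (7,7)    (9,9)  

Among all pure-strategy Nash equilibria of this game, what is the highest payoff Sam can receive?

Both Tango is a pure NE (Lee: 12 ≥ 9; Sam: 10 ≥ 9). Sam gets 10.
Both Waltz is a pure NE (Lee: 9 ≥ 8; Sam: 9 ≥ 7). Sam gets 9.
Every other cell has a profitable deviation for at least one player. Highest of {10, 9} is 10.

10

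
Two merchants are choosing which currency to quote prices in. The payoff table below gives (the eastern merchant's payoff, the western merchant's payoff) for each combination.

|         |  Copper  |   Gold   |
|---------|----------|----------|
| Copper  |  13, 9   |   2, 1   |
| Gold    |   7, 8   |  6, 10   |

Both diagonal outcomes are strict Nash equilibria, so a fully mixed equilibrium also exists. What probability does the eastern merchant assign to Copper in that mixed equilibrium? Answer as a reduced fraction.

The eastern merchant's mix p on Copper must make the western merchant indifferent between Copper and Gold.
The western merchant's payoff from Copper: 9p + 8(1−p). From Gold: 1p + 10(1−p).
Set equal: 8p = 2(1−p) → p = 2/10 = 1/5.

1/5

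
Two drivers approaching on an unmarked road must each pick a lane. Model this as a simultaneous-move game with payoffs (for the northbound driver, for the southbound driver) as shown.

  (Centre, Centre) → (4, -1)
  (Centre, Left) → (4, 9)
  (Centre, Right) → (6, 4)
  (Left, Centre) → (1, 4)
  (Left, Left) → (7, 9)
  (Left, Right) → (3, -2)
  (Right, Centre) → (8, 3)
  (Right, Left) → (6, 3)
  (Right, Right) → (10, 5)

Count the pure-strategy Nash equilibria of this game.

Both Left: the northbound driver gets 7 (best alternative 6); the southbound driver gets 9 (best alternative 4). Neither deviates — NE.
Both Right: the northbound driver gets 10 (best alternative 6); the southbound driver gets 5 (best alternative 3). Neither deviates — NE.
Both Centre is not a NE: the northbound driver would switch to Right (8 > 4).
No other cell survives both best-response checks, so there are 2 pure NE.

2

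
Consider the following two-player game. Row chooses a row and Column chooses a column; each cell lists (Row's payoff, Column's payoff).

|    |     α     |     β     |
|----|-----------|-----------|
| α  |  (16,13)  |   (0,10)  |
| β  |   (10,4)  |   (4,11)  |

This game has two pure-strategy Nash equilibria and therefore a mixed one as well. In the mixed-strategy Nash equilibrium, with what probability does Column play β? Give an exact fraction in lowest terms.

Column's mix q on α must make Row indifferent between α and β.
Row's payoff from α: 16q + 0(1−q). From β: 10q + 4(1−q).
Set equal: 6q = 4(1−q) → q = 4/10 = 2/5.
Probability on β is 1 − 2/5 = 3/5.

3/5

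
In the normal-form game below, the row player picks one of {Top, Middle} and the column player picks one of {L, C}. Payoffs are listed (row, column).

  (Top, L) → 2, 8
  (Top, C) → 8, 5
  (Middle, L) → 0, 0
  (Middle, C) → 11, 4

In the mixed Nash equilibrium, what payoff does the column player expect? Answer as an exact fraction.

32/7

The row player mixes with probability p on Top, chosen so the column player is indifferent: 8p + 0(1−p) = 5p + 4(1−p) gives p = 4/7.
The column player's expected payoff is 8·4/7 + 0·3/7 = 32/7.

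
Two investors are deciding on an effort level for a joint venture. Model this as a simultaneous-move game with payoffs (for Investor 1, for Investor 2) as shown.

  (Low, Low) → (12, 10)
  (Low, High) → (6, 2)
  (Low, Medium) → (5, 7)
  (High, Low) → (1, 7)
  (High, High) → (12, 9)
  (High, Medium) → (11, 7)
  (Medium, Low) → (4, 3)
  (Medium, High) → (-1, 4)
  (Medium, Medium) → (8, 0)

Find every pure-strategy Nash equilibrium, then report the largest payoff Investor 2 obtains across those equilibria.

10

Both Low is a pure NE (Investor 1: 12 ≥ 4; Investor 2: 10 ≥ 7). Investor 2 gets 10.
Both High is a pure NE (Investor 1: 12 ≥ 6; Investor 2: 9 ≥ 7). Investor 2 gets 9.
Every other cell has a profitable deviation for at least one player. Highest of {10, 9} is 10.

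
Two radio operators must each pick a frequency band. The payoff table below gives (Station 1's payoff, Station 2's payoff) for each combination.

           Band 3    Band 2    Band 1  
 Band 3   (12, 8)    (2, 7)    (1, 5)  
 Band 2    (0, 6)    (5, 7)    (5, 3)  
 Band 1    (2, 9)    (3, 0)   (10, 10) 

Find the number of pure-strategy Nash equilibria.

3

Both Band 3: Station 1 gets 12 (best alternative 2); Station 2 gets 8 (best alternative 7). Neither deviates — NE.
Both Band 2: Station 1 gets 5 (best alternative 3); Station 2 gets 7 (best alternative 6). Neither deviates — NE.
Both Band 1: Station 1 gets 10 (best alternative 5); Station 2 gets 10 (best alternative 9). Neither deviates — NE.
(Band 2, Band 1) is not a NE: Station 1 would switch to Band 1 (10 > 5).
No other cell survives both best-response checks, so there are 3 pure NE.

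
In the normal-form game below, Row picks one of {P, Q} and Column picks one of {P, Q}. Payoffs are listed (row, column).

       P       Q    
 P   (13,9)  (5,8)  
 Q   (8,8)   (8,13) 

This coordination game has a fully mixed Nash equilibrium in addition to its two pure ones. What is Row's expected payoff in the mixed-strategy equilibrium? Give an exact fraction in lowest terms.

Column mixes with probability q on P, chosen so Row is indifferent: 13q + 5(1−q) = 8q + 8(1−q) gives q = 3/8.
Row's expected payoff (from either row, since indifferent) is 13·3/8 + 5·5/8 = 8.

8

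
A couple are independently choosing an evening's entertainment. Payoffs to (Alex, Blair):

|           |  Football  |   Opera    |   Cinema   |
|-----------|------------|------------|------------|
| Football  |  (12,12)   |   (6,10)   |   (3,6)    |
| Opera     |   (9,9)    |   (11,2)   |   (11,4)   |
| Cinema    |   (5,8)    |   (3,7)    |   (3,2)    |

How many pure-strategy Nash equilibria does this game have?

1

Both Football: Alex gets 12 (best alternative 9); Blair gets 12 (best alternative 10). Neither deviates — NE.
Both Opera is not a NE: Blair would switch to Football (9 > 2).
No other cell survives both best-response checks, so there is 1 pure NE.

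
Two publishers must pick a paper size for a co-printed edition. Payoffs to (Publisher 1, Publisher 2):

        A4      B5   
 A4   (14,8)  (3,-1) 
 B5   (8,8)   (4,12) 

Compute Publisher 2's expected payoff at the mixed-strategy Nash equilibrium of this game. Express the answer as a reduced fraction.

8

Publisher 1 mixes with probability p on A4, chosen so Publisher 2 is indifferent: 8p + 8(1−p) = (-1)p + 12(1−p) gives p = 4/13.
Publisher 2's expected payoff is 8·4/13 + 8·9/13 = 8.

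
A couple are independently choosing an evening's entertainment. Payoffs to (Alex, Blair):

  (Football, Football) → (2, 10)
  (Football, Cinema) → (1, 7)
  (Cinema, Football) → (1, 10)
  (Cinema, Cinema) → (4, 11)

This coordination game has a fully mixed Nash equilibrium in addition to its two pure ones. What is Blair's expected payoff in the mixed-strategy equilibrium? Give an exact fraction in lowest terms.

Alex mixes with probability p on Football, chosen so Blair is indifferent: 10p + 10(1−p) = 7p + 11(1−p) gives p = 1/4.
Blair's expected payoff is 10·1/4 + 10·3/4 = 10.

10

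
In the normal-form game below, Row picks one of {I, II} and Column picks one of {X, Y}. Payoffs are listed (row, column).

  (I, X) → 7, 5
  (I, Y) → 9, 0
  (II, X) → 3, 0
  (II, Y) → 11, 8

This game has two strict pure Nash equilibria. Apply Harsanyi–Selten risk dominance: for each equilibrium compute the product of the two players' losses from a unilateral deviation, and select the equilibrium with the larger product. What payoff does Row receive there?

At (I, X): Row loses 7 − 3 = 4 by deviating; Column loses 5 − 0 = 5. Product = 4·5 = 20.
At (II, Y): Row loses 11 − 9 = 2 by deviating; Column loses 8 − 0 = 8. Product = 2·8 = 16.
20 > 16, so (I, X) is risk-dominant. Row's payoff there is 7.

7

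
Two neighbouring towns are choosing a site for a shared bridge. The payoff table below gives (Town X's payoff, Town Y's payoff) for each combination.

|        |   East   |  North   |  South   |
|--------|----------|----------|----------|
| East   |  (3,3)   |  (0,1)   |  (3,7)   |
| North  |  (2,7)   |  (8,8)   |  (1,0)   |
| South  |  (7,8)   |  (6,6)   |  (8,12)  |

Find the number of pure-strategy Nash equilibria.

Both North: Town X gets 8 (best alternative 6); Town Y gets 8 (best alternative 7). Neither deviates — NE.
Both South: Town X gets 8 (best alternative 3); Town Y gets 12 (best alternative 8). Neither deviates — NE.
Both East is not a NE: Town X would switch to South (7 > 3).
No other cell survives both best-response checks, so there are 2 pure NE.

2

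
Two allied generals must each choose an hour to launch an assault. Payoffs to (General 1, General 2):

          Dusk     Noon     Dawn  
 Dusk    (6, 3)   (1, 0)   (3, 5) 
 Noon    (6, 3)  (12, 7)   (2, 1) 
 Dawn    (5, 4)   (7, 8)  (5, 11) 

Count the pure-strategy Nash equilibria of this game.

Both Noon: General 1 gets 12 (best alternative 7); General 2 gets 7 (best alternative 3). Neither deviates — NE.
Both Dawn: General 1 gets 5 (best alternative 3); General 2 gets 11 (best alternative 8). Neither deviates — NE.
Both Dusk is not a NE: General 2 would switch to Dawn (5 > 3).
No other cell survives both best-response checks, so there are 2 pure NE.

2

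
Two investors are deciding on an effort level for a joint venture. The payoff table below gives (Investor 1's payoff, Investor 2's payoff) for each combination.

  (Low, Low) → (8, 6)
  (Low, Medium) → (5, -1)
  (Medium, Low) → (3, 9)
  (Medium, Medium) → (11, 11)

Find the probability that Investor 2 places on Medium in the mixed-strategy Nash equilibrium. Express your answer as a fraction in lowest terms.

Investor 2's mix q on Low must make Investor 1 indifferent between Low and Medium.
Investor 1's payoff from Low: 8q + 5(1−q). From Medium: 3q + 11(1−q).
Set equal: 5q = 6(1−q) → q = 6/11.
Probability on Medium is 1 − 6/11 = 5/11.

5/11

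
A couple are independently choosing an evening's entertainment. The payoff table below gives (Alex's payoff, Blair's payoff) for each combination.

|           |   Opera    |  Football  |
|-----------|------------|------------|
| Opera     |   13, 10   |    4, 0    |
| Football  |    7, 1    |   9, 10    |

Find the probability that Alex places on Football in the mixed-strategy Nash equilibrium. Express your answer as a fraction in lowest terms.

10/19

Alex's mix p on Opera must make Blair indifferent between Opera and Football.
Blair's payoff from Opera: 10p + 1(1−p). From Football: 0p + 10(1−p).
Set equal: 10p = 9(1−p) → p = 9/19.
Probability on Football is 1 − 9/19 = 10/19.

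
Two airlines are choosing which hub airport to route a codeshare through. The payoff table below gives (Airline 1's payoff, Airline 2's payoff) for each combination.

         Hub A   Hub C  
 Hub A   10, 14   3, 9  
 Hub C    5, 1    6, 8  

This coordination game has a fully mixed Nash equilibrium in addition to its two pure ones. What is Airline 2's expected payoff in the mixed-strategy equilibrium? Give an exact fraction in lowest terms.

103/12

Airline 1 mixes with probability p on Hub A, chosen so Airline 2 is indifferent: 14p + 1(1−p) = 9p + 8(1−p) gives p = 7/12.
Airline 2's expected payoff is 14·7/12 + 1·5/12 = 103/12.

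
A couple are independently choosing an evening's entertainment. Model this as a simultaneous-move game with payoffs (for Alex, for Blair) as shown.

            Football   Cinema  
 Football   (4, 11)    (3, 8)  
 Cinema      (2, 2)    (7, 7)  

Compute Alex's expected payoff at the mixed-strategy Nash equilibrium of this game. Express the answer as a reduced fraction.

Blair mixes with probability q on Football, chosen so Alex is indifferent: 4q + 3(1−q) = 2q + 7(1−q) gives q = 2/3.
Alex's expected payoff (from either row, since indifferent) is 4·2/3 + 3·1/3 = 11/3.

11/3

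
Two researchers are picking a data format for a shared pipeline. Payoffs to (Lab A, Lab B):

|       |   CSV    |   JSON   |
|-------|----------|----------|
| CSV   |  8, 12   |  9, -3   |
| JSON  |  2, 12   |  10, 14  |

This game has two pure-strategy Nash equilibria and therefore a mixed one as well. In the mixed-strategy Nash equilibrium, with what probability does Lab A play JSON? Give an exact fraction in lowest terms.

15/17

Lab A's mix p on CSV must make Lab B indifferent between CSV and JSON.
Lab B's payoff from CSV: 12p + 12(1−p). From JSON: (-3)p + 14(1−p).
Set equal: 15p = 2(1−p) → p = 2/17.
Probability on JSON is 1 − 2/17 = 15/17.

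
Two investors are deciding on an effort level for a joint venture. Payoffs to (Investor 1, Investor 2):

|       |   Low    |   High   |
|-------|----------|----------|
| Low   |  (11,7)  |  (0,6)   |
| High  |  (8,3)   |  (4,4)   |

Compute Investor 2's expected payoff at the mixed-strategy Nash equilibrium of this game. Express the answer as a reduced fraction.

Investor 1 mixes with probability p on Low, chosen so Investor 2 is indifferent: 7p + 3(1−p) = 6p + 4(1−p) gives p = 1/2.
Investor 2's expected payoff is 7·1/2 + 3·1/2 = 5.

5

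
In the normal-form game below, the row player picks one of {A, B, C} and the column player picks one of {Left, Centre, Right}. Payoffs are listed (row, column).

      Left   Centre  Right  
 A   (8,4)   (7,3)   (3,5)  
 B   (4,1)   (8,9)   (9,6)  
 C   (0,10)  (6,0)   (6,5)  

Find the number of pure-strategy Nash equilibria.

1

(B, Centre): the row player gets 8 (best alternative 7); the column player gets 9 (best alternative 6). Neither deviates — NE.
(A, Left) is not a NE: the column player would switch to Right (5 > 4).
No other cell survives both best-response checks, so there is 1 pure NE.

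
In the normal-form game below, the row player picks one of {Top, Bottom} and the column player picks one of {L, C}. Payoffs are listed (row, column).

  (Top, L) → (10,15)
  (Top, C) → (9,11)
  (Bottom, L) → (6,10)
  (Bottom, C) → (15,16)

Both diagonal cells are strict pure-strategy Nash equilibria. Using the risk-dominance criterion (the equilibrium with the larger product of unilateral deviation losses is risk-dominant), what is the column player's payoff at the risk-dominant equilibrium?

16

At (Top, L): the row player loses 10 − 6 = 4 by deviating; the column player loses 15 − 11 = 4. Product = 4·4 = 16.
At (Bottom, C): the row player loses 15 − 9 = 6 by deviating; the column player loses 16 − 10 = 6. Product = 6·6 = 36.
36 > 16, so (Bottom, C) is risk-dominant. The column player's payoff there is 16.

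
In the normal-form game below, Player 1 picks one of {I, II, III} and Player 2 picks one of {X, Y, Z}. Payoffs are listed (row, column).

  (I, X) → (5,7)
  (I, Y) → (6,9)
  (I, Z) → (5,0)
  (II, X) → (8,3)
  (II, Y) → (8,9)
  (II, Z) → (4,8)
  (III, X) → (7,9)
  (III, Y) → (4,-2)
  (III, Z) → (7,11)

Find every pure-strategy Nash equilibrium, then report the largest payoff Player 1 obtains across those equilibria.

(II, Y) is a pure NE (Player 1: 8 ≥ 6; Player 2: 9 ≥ 8). Player 1 gets 8.
(III, Z) is a pure NE (Player 1: 7 ≥ 5; Player 2: 11 ≥ 9). Player 1 gets 7.
Every other cell has a profitable deviation for at least one player. Highest of {8, 7} is 8.

8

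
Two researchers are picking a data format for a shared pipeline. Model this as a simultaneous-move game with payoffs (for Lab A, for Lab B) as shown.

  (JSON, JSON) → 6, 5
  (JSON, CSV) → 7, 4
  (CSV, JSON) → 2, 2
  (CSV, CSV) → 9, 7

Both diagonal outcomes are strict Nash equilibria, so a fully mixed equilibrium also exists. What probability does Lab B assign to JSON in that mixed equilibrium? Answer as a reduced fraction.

1/3

Lab B's mix q on JSON must make Lab A indifferent between JSON and CSV.
Lab A's payoff from JSON: 6q + 7(1−q). From CSV: 2q + 9(1−q).
Set equal: 4q = 2(1−q) → q = 2/6 = 1/3.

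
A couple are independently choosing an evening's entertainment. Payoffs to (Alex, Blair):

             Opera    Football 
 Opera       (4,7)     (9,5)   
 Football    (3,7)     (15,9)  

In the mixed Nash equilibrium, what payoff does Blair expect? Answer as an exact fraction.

7

Alex mixes with probability p on Opera, chosen so Blair is indifferent: 7p + 7(1−p) = 5p + 9(1−p) gives p = 1/2.
Blair's expected payoff is 7·1/2 + 7·1/2 = 7.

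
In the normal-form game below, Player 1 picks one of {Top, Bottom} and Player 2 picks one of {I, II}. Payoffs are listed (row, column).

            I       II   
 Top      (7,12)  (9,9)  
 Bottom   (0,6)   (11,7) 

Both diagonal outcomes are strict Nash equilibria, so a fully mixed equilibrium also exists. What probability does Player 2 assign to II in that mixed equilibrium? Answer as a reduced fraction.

7/9

Player 2's mix q on I must make Player 1 indifferent between Top and Bottom.
Player 1's payoff from Top: 7q + 9(1−q). From Bottom: 0q + 11(1−q).
Set equal: 7q = 2(1−q) → q = 2/9.
Probability on II is 1 − 2/9 = 7/9.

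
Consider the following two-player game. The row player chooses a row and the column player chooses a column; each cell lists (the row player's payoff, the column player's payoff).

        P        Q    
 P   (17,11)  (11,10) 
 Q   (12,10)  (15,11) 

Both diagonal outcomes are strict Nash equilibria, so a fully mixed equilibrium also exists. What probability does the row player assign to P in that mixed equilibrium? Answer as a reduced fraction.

1/2

The row player's mix p on P must make the column player indifferent between P and Q.
The column player's payoff from P: 11p + 10(1−p). From Q: 10p + 11(1−p).
Set equal: 1p = 1(1−p) → p = 1/2.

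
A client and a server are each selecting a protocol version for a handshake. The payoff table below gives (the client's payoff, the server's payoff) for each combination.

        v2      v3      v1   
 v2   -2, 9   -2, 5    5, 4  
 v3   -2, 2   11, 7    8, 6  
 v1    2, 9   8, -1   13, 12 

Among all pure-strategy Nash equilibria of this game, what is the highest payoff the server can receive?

12

Both v3 is a pure NE (the client: 11 ≥ 8; the server: 7 ≥ 6). The server gets 7.
Both v1 is a pure NE (the client: 13 ≥ 8; the server: 12 ≥ 9). The server gets 12.
Every other cell has a profitable deviation for at least one player. Highest of {7, 12} is 12.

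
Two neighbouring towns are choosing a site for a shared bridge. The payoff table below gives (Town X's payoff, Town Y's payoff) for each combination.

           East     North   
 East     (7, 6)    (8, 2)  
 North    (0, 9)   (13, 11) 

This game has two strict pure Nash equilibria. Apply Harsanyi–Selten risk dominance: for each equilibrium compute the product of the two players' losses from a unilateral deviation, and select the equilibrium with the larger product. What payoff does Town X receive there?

At both East: Town X loses 7 − 0 = 7 by deviating; Town Y loses 6 − 2 = 4. Product = 7·4 = 28.
At both North: Town X loses 13 − 8 = 5 by deviating; Town Y loses 11 − 9 = 2. Product = 5·2 = 10.
28 > 10, so both East is risk-dominant. Town X's payoff there is 7.

7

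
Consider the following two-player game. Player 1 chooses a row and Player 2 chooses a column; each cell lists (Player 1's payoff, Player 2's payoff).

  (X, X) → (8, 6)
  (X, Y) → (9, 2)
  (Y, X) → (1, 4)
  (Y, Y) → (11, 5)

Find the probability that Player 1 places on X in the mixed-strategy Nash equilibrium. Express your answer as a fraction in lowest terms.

1/5

Player 1's mix p on X must make Player 2 indifferent between X and Y.
Player 2's payoff from X: 6p + 4(1−p). From Y: 2p + 5(1−p).
Set equal: 4p = 1(1−p) → p = 1/5.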